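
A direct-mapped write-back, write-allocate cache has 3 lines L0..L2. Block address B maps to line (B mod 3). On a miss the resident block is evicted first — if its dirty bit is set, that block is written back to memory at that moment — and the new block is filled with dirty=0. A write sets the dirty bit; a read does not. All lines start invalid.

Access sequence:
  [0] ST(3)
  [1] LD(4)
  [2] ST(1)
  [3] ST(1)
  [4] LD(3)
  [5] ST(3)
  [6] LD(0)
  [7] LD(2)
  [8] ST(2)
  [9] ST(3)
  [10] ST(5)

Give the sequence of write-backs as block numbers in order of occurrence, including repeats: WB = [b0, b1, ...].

WB = [3, 2]

  0 | W B3 → L0 miss [D]
  1 | R B4 → L1 miss [-]
  2 | W B1 → L1 miss [D]
  3 | W B1 → L1 hit [D]
  4 | R B3 → L0 hit [D]
  5 | W B3 → L0 hit [D]
  6 | R B0 → L0 miss wb→B3 [-]
  7 | R B2 → L2 miss [-]
  8 | W B2 → L2 hit [D]
  9 | W B3 → L0 miss [D]
  10 | W B5 → L2 miss wb→B2 [D]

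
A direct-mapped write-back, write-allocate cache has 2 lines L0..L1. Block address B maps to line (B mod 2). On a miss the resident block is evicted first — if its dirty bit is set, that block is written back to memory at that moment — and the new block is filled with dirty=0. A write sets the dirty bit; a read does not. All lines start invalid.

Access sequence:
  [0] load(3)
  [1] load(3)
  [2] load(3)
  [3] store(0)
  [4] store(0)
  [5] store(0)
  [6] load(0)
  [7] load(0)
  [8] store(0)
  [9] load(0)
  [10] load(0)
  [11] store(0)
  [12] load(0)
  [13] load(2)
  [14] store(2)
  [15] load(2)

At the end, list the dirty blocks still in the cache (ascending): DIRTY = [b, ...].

  0 | R B3 → L1 miss [-]
  1 | R B3 → L1 hit [-]
  2 | R B3 → L1 hit [-]
  3 | W B0 → L0 miss [D]
  4 | W B0 → L0 hit [D]
  5 | W B0 → L0 hit [D]
  6 | R B0 → L0 hit [D]
  7 | R B0 → L0 hit [D]
  8 | W B0 → L0 hit [D]
  9 | R B0 → L0 hit [D]
  10 | R B0 → L0 hit [D]
  11 | W B0 → L0 hit [D]
  12 | R B0 → L0 hit [D]
  13 | R B2 → L0 miss wb→B0 [-]
  14 | W B2 → L0 hit [D]
  15 | R B2 → L0 hit [D]

DIRTY = [2]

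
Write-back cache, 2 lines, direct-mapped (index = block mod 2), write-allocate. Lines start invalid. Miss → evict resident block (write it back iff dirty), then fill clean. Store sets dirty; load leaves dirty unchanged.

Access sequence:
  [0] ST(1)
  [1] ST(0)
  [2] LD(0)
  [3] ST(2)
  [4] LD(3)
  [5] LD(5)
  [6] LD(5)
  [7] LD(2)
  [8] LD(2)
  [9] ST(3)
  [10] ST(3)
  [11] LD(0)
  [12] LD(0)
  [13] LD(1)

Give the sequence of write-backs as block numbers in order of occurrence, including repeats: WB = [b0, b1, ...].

0: W B1 -> L1 miss  d=D]
1: W B0 -> L0 miss  d=D]
2: R B0 -> L0 hit  d=D]
3: W B2 -> L0 miss wb->B0  d=D]
4: R B3 -> L1 miss wb->B1  d=-]
5: R B5 -> L1 miss  d=-]
6: R B5 -> L1 hit  d=-]
7: R B2 -> L0 hit  d=D]
8: R B2 -> L0 hit  d=D]
9: W B3 -> L1 miss  d=D]
10: W B3 -> L1 hit  d=D]
11: R B0 -> L0 miss wb->B2  d=-]
12: R B0 -> L0 hit  d=-]
13: R B1 -> L1 miss wb->B3  d=-]

WB = [0, 1, 2, 3]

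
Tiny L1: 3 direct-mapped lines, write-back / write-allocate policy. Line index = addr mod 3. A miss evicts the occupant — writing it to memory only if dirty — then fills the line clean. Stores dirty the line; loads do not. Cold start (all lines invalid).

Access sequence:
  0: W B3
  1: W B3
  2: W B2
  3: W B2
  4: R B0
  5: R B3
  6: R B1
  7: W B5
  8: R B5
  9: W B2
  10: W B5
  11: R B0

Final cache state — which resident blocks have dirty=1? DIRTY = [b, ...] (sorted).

  0 | W B3 → L0 miss [D]
  1 | W B3 → L0 hit [D]
  2 | W B2 → L2 miss [D]
  3 | W B2 → L2 hit [D]
  4 | R B0 → L0 miss wb→B3 [-]
  5 | R B3 → L0 miss [-]
  6 | R B1 → L1 miss [-]
  7 | W B5 → L2 miss wb→B2 [D]
  8 | R B5 → L2 hit [D]
  9 | W B2 → L2 miss wb→B5 [D]
  10 | W B5 → L2 miss wb→B2 [D]
  11 | R B0 → L0 miss [-]

DIRTY = [5]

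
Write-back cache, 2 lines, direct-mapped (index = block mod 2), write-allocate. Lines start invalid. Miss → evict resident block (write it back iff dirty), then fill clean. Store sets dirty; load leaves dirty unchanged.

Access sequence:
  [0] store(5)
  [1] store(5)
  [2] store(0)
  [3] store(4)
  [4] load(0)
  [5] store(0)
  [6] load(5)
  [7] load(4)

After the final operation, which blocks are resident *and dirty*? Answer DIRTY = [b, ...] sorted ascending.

DIRTY = [5]

0: W B5 → L1 miss [D]
1: W B5 → L1 hit [D]
2: W B0 → L0 miss [D]
3: W B4 → L0 miss wb→B0 [D]
4: R B0 → L0 miss wb→B4 [-]
5: W B0 → L0 hit [D]
6: R B5 → L1 hit [D]
7: R B4 → L0 miss wb→B0 [-]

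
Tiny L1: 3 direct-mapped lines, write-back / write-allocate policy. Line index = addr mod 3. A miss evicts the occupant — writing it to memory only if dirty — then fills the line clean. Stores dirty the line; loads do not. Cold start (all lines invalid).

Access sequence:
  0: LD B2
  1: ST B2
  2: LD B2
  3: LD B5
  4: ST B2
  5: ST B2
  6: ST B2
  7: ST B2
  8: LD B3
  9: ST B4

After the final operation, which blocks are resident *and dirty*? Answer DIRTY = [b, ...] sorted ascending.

DIRTY = [2, 4]

0: R B2 → L2 miss [-]
1: W B2 → L2 hit [D]
2: R B2 → L2 hit [D]
3: R B5 → L2 miss wb→B2 [-]
4: W B2 → L2 miss [D]
5: W B2 → L2 hit [D]
6: W B2 → L2 hit [D]
7: W B2 → L2 hit [D]
8: R B3 → L0 miss [-]
9: W B4 → L1 miss [D]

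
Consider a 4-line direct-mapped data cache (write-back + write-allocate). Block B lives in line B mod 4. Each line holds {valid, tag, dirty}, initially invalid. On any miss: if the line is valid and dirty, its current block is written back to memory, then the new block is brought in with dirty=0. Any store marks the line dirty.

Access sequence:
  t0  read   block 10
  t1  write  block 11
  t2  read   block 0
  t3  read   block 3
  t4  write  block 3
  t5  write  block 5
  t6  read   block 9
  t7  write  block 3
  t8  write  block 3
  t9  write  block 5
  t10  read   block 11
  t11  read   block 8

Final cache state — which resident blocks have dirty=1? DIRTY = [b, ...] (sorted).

0: R B10 -> L2 miss  d=-]
1: W B11 -> L3 miss  d=D]
2: R B0 -> L0 miss  d=-]
3: R B3 -> L3 miss wb->B11  d=-]
4: W B3 -> L3 hit  d=D]
5: W B5 -> L1 miss  d=D]
6: R B9 -> L1 miss wb->B5  d=-]
7: W B3 -> L3 hit  d=D]
8: W B3 -> L3 hit  d=D]
9: W B5 -> L1 miss  d=D]
10: R B11 -> L3 miss wb->B3  d=-]
11: R B8 -> L0 miss  d=-]

DIRTY = [5]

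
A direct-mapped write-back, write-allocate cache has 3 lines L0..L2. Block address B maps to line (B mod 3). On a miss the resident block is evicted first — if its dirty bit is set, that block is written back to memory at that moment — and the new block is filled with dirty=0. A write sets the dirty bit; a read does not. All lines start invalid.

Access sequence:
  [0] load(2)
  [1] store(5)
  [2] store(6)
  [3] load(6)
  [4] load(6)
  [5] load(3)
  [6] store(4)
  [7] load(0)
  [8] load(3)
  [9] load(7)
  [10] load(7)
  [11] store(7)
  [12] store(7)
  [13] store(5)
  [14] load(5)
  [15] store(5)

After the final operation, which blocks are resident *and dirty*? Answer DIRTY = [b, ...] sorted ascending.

DIRTY = [5, 7]

  0 | R B2 → L2 miss [-]
  1 | W B5 → L2 miss [D]
  2 | W B6 → L0 miss [D]
  3 | R B6 → L0 hit [D]
  4 | R B6 → L0 hit [D]
  5 | R B3 → L0 miss wb→B6 [-]
  6 | W B4 → L1 miss [D]
  7 | R B0 → L0 miss [-]
  8 | R B3 → L0 miss [-]
  9 | R B7 → L1 miss wb→B4 [-]
  10 | R B7 → L1 hit [-]
  11 | W B7 → L1 hit [D]
  12 | W B7 → L1 hit [D]
  13 | W B5 → L2 hit [D]
  14 | R B5 → L2 hit [D]
  15 | W B5 → L2 hit [D]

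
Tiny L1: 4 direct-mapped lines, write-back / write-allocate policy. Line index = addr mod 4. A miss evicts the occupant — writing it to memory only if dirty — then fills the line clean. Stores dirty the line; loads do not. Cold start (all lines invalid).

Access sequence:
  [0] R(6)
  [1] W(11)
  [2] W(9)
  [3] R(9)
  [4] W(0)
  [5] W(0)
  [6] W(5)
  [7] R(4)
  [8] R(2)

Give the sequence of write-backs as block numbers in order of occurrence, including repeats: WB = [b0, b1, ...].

  0 | R B6 → L2 miss [-]
  1 | W B11 → L3 miss [D]
  2 | W B9 → L1 miss [D]
  3 | R B9 → L1 hit [D]
  4 | W B0 → L0 miss [D]
  5 | W B0 → L0 hit [D]
  6 | W B5 → L1 miss wb→B9 [D]
  7 | R B4 → L0 miss wb→B0 [-]
  8 | R B2 → L2 miss [-]

WB = [9, 0]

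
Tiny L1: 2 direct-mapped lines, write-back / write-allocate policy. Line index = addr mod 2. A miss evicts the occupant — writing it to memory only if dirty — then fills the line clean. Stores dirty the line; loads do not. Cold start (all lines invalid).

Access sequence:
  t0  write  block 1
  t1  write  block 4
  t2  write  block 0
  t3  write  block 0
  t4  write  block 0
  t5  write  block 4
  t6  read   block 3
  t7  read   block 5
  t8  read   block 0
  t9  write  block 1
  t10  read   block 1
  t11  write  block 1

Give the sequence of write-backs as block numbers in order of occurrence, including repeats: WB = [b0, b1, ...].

0: W B1 → L1 miss [D]
1: W B4 → L0 miss [D]
2: W B0 → L0 miss wb→B4 [D]
3: W B0 → L0 hit [D]
4: W B0 → L0 hit [D]
5: W B4 → L0 miss wb→B0 [D]
6: R B3 → L1 miss wb→B1 [-]
7: R B5 → L1 miss [-]
8: R B0 → L0 miss wb→B4 [-]
9: W B1 → L1 miss [D]
10: R B1 → L1 hit [D]
11: W B1 → L1 hit [D]

WB = [4, 0, 1, 4]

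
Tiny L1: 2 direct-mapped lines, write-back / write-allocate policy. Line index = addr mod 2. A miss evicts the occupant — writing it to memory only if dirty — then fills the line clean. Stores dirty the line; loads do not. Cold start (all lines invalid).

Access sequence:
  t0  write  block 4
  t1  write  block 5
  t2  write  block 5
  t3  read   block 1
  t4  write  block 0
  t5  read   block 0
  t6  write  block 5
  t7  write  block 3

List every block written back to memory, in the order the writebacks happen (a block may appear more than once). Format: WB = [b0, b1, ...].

WB = [5, 4, 5]

  0 | W B4 → L0 miss [D]
  1 | W B5 → L1 miss [D]
  2 | W B5 → L1 hit [D]
  3 | R B1 → L1 miss wb→B5 [-]
  4 | W B0 → L0 miss wb→B4 [D]
  5 | R B0 → L0 hit [D]
  6 | W B5 → L1 miss [D]
  7 | W B3 → L1 miss wb→B5 [D]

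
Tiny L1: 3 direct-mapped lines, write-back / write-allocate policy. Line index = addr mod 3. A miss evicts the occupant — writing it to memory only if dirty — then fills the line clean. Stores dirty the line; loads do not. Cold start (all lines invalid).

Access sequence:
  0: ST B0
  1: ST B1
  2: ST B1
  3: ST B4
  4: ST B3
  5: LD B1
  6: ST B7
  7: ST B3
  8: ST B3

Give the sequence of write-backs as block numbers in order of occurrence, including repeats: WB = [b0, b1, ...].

0: W B0 -> L0 miss  d=D]
1: W B1 -> L1 miss  d=D]
2: W B1 -> L1 hit  d=D]
3: W B4 -> L1 miss wb->B1  d=D]
4: W B3 -> L0 miss wb->B0  d=D]
5: R B1 -> L1 miss wb->B4  d=-]
6: W B7 -> L1 miss  d=D]
7: W B3 -> L0 hit  d=D]
8: W B3 -> L0 hit  d=D]

WB = [1, 0, 4]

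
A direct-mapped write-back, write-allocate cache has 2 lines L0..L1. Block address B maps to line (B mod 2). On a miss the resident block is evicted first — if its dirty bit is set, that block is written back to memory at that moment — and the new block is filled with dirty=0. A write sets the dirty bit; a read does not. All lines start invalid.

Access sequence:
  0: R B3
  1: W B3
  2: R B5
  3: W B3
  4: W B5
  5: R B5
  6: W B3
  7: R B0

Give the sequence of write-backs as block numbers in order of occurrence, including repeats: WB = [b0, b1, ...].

0: R B3 -> L1 miss  d=-]
1: W B3 -> L1 hit  d=D]
2: R B5 -> L1 miss wb->B3  d=-]
3: W B3 -> L1 miss  d=D]
4: W B5 -> L1 miss wb->B3  d=D]
5: R B5 -> L1 hit  d=D]
6: W B3 -> L1 miss wb->B5  d=D]
7: R B0 -> L0 miss  d=-]

WB = [3, 3, 5]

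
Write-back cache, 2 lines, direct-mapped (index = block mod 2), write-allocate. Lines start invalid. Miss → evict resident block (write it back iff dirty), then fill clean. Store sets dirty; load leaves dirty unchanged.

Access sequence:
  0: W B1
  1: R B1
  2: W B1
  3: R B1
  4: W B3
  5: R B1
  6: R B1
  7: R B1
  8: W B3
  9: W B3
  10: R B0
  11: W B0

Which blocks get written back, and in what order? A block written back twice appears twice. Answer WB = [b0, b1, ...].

0: W B1 -> L1 miss  d=D]
1: R B1 -> L1 hit  d=D]
2: W B1 -> L1 hit  d=D]
3: R B1 -> L1 hit  d=D]
4: W B3 -> L1 miss wb->B1  d=D]
5: R B1 -> L1 miss wb->B3  d=-]
6: R B1 -> L1 hit  d=-]
7: R B1 -> L1 hit  d=-]
8: W B3 -> L1 miss  d=D]
9: W B3 -> L1 hit  d=D]
10: R B0 -> L0 miss  d=-]
11: W B0 -> L0 hit  d=D]

WB = [1, 3]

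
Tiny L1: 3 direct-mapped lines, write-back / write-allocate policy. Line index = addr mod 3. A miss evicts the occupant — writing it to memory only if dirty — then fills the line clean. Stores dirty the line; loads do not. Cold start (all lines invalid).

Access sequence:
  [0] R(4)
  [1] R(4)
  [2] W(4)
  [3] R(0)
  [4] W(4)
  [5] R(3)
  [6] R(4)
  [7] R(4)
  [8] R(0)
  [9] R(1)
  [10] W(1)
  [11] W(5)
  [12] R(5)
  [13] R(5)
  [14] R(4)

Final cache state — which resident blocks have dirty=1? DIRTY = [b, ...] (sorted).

0: R B4 -> L1 miss  d=-]
1: R B4 -> L1 hit  d=-]
2: W B4 -> L1 hit  d=D]
3: R B0 -> L0 miss  d=-]
4: W B4 -> L1 hit  d=D]
5: R B3 -> L0 miss  d=-]
6: R B4 -> L1 hit  d=D]
7: R B4 -> L1 hit  d=D]
8: R B0 -> L0 miss  d=-]
9: R B1 -> L1 miss wb->B4  d=-]
10: W B1 -> L1 hit  d=D]
11: W B5 -> L2 miss  d=D]
12: R B5 -> L2 hit  d=D]
13: R B5 -> L2 hit  d=D]
14: R B4 -> L1 miss wb->B1  d=-]

DIRTY = [5]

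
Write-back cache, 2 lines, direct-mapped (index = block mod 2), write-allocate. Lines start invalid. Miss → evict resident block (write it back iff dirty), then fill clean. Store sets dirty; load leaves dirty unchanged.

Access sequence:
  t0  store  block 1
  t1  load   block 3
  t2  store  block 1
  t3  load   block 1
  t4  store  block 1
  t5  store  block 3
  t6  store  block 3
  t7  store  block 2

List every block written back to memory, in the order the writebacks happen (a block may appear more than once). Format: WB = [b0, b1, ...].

0: W B1 → L1 miss [D]
1: R B3 → L1 miss wb→B1 [-]
2: W B1 → L1 miss [D]
3: R B1 → L1 hit [D]
4: W B1 → L1 hit [D]
5: W B3 → L1 miss wb→B1 [D]
6: W B3 → L1 hit [D]
7: W B2 → L0 miss [D]

WB = [1, 1]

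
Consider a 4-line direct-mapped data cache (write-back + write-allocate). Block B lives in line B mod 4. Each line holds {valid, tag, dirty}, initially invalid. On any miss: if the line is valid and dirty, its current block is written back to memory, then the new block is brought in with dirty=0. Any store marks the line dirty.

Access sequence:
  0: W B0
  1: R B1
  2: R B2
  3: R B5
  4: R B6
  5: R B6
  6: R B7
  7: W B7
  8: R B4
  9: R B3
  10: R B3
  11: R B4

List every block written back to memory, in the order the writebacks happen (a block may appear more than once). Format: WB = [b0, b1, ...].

0: W B0 -> L0 miss  d=D]
1: R B1 -> L1 miss  d=-]
2: R B2 -> L2 miss  d=-]
3: R B5 -> L1 miss  d=-]
4: R B6 -> L2 miss  d=-]
5: R B6 -> L2 hit  d=-]
6: R B7 -> L3 miss  d=-]
7: W B7 -> L3 hit  d=D]
8: R B4 -> L0 miss wb->B0  d=-]
9: R B3 -> L3 miss wb->B7  d=-]
10: R B3 -> L3 hit  d=-]
11: R B4 -> L0 hit  d=-]

WB = [0, 7]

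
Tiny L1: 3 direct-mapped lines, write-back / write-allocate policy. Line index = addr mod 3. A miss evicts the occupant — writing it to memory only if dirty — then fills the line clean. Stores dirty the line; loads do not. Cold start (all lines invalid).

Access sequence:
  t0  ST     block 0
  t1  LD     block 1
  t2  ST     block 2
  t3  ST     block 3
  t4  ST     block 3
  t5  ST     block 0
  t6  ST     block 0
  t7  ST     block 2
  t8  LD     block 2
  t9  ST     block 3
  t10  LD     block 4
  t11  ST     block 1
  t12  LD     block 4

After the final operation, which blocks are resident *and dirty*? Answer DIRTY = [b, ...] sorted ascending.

DIRTY = [2, 3]

  0 | W B0 → L0 miss [D]
  1 | R B1 → L1 miss [-]
  2 | W B2 → L2 miss [D]
  3 | W B3 → L0 miss wb→B0 [D]
  4 | W B3 → L0 hit [D]
  5 | W B0 → L0 miss wb→B3 [D]
  6 | W B0 → L0 hit [D]
  7 | W B2 → L2 hit [D]
  8 | R B2 → L2 hit [D]
  9 | W B3 → L0 miss wb→B0 [D]
  10 | R B4 → L1 miss [-]
  11 | W B1 → L1 miss [D]
  12 | R B4 → L1 miss wb→B1 [-]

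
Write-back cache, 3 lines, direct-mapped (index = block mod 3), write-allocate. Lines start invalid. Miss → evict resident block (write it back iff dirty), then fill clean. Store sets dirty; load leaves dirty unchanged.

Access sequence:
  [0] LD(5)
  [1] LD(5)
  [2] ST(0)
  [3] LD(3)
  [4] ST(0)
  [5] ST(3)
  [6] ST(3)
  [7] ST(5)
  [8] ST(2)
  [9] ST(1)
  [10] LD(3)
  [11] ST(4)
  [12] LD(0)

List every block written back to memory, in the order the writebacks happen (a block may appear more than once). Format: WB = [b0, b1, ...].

WB = [0, 0, 5, 1, 3]

  0 | R B5 → L2 miss [-]
  1 | R B5 → L2 hit [-]
  2 | W B0 → L0 miss [D]
  3 | R B3 → L0 miss wb→B0 [-]
  4 | W B0 → L0 miss [D]
  5 | W B3 → L0 miss wb→B0 [D]
  6 | W B3 → L0 hit [D]
  7 | W B5 → L2 hit [D]
  8 | W B2 → L2 miss wb→B5 [D]
  9 | W B1 → L1 miss [D]
  10 | R B3 → L0 hit [D]
  11 | W B4 → L1 miss wb→B1 [D]
  12 | R B0 → L0 miss wb→B3 [-]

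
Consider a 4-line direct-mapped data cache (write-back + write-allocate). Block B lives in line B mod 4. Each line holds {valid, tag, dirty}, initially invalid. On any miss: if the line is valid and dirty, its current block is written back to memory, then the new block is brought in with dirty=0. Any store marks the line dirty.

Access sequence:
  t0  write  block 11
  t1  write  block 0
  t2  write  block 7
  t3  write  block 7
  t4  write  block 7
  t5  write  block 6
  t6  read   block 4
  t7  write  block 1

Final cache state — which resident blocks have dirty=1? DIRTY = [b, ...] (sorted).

  0 | W B11 → L3 miss [D]
  1 | W B0 → L0 miss [D]
  2 | W B7 → L3 miss wb→B11 [D]
  3 | W B7 → L3 hit [D]
  4 | W B7 → L3 hit [D]
  5 | W B6 → L2 miss [D]
  6 | R B4 → L0 miss wb→B0 [-]
  7 | W B1 → L1 miss [D]

DIRTY = [1, 6, 7]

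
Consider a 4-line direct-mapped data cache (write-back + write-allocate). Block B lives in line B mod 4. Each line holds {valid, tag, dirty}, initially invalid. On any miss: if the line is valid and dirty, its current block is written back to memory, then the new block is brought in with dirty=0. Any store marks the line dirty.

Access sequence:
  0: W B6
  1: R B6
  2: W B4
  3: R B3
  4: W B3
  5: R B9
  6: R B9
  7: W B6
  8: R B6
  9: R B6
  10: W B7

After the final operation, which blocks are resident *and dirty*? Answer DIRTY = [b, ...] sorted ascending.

DIRTY = [4, 6, 7]

0: W B6 -> L2 miss  d=D]
1: R B6 -> L2 hit  d=D]
2: W B4 -> L0 miss  d=D]
3: R B3 -> L3 miss  d=-]
4: W B3 -> L3 hit  d=D]
5: R B9 -> L1 miss  d=-]
6: R B9 -> L1 hit  d=-]
7: W B6 -> L2 hit  d=D]
8: R B6 -> L2 hit  d=D]
9: R B6 -> L2 hit  d=D]
10: W B7 -> L3 miss wb->B3  d=D]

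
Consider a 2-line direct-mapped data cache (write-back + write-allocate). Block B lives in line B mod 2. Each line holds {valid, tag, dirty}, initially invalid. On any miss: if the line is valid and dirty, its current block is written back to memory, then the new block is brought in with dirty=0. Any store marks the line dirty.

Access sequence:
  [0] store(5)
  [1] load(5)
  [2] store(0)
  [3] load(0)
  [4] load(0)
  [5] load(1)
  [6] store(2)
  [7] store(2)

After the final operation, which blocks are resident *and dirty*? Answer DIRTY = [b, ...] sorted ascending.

0: W B5 → L1 miss [D]
1: R B5 → L1 hit [D]
2: W B0 → L0 miss [D]
3: R B0 → L0 hit [D]
4: R B0 → L0 hit [D]
5: R B1 → L1 miss wb→B5 [-]
6: W B2 → L0 miss wb→B0 [D]
7: W B2 → L0 hit [D]

DIRTY = [2]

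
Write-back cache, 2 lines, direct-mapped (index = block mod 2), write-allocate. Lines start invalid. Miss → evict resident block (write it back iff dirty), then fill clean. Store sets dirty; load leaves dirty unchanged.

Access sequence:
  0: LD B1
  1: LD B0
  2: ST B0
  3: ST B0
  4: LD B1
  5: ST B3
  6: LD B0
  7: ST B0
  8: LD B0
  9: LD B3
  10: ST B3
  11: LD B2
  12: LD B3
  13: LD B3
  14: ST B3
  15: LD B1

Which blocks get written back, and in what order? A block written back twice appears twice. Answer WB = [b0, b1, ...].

WB = [0, 3]

  0 | R B1 → L1 miss [-]
  1 | R B0 → L0 miss [-]
  2 | W B0 → L0 hit [D]
  3 | W B0 → L0 hit [D]
  4 | R B1 → L1 hit [-]
  5 | W B3 → L1 miss [D]
  6 | R B0 → L0 hit [D]
  7 | W B0 → L0 hit [D]
  8 | R B0 → L0 hit [D]
  9 | R B3 → L1 hit [D]
  10 | W B3 → L1 hit [D]
  11 | R B2 → L0 miss wb→B0 [-]
  12 | R B3 → L1 hit [D]
  13 | R B3 → L1 hit [D]
  14 | W B3 → L1 hit [D]
  15 | R B1 → L1 miss wb→B3 [-]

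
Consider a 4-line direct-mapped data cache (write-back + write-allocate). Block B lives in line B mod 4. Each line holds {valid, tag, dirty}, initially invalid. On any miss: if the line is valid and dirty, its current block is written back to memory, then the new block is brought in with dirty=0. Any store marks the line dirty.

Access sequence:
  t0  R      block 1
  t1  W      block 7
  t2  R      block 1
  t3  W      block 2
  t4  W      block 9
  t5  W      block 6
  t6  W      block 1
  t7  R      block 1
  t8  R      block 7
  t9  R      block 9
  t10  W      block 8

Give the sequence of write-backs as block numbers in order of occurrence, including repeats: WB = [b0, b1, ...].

WB = [2, 9, 1]

0: R B1 -> L1 miss  d=-]
1: W B7 -> L3 miss  d=D]
2: R B1 -> L1 hit  d=-]
3: W B2 -> L2 miss  d=D]
4: W B9 -> L1 miss  d=D]
5: W B6 -> L2 miss wb->B2  d=D]
6: W B1 -> L1 miss wb->B9  d=D]
7: R B1 -> L1 hit  d=D]
8: R B7 -> L3 hit  d=D]
9: R B9 -> L1 miss wb->B1  d=-]
10: W B8 -> L0 miss  d=D]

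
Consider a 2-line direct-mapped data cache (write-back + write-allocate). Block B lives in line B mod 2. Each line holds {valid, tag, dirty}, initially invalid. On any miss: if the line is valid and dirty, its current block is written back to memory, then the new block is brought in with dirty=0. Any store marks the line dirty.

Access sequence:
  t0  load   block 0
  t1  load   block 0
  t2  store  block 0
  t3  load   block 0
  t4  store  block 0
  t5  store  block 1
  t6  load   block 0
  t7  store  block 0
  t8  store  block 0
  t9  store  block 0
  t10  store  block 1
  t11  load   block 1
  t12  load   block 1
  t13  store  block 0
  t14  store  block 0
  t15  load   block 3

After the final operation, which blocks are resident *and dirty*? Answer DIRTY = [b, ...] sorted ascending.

0: R B0 -> L0 miss  d=-]
1: R B0 -> L0 hit  d=-]
2: W B0 -> L0 hit  d=D]
3: R B0 -> L0 hit  d=D]
4: W B0 -> L0 hit  d=D]
5: W B1 -> L1 miss  d=D]
6: R B0 -> L0 hit  d=D]
7: W B0 -> L0 hit  d=D]
8: W B0 -> L0 hit  d=D]
9: W B0 -> L0 hit  d=D]
10: W B1 -> L1 hit  d=D]
11: R B1 -> L1 hit  d=D]
12: R B1 -> L1 hit  d=D]
13: W B0 -> L0 hit  d=D]
14: W B0 -> L0 hit  d=D]
15: R B3 -> L1 miss wb->B1  d=-]

DIRTY = [0]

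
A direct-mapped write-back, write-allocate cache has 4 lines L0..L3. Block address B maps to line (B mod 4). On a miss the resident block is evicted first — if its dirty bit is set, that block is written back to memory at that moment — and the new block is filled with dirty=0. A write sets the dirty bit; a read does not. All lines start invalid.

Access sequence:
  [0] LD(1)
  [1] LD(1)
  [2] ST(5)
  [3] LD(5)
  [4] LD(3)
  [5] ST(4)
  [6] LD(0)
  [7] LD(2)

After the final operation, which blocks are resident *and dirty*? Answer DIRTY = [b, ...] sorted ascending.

DIRTY = [5]

0: R B1 -> L1 miss  d=-]
1: R B1 -> L1 hit  d=-]
2: W B5 -> L1 miss  d=D]
3: R B5 -> L1 hit  d=D]
4: R B3 -> L3 miss  d=-]
5: W B4 -> L0 miss  d=D]
6: R B0 -> L0 miss wb->B4  d=-]
7: R B2 -> L2 miss  d=-]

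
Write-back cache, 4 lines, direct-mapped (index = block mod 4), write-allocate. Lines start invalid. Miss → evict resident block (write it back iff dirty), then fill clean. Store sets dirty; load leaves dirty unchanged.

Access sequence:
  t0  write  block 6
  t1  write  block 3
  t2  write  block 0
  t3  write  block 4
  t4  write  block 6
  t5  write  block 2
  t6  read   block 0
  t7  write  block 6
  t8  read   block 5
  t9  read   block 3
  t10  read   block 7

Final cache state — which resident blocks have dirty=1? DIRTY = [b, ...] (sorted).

  0 | W B6 → L2 miss [D]
  1 | W B3 → L3 miss [D]
  2 | W B0 → L0 miss [D]
  3 | W B4 → L0 miss wb→B0 [D]
  4 | W B6 → L2 hit [D]
  5 | W B2 → L2 miss wb→B6 [D]
  6 | R B0 → L0 miss wb→B4 [-]
  7 | W B6 → L2 miss wb→B2 [D]
  8 | R B5 → L1 miss [-]
  9 | R B3 → L3 hit [D]
  10 | R B7 → L3 miss wb→B3 [-]

DIRTY = [6]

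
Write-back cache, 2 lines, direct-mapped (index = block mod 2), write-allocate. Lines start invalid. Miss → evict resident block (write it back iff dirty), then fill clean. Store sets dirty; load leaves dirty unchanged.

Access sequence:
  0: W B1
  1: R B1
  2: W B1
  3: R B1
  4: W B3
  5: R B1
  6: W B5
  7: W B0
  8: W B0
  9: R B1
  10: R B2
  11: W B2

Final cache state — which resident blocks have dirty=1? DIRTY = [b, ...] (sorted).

DIRTY = [2]

0: W B1 → L1 miss [D]
1: R B1 → L1 hit [D]
2: W B1 → L1 hit [D]
3: R B1 → L1 hit [D]
4: W B3 → L1 miss wb→B1 [D]
5: R B1 → L1 miss wb→B3 [-]
6: W B5 → L1 miss [D]
7: W B0 → L0 miss [D]
8: W B0 → L0 hit [D]
9: R B1 → L1 miss wb→B5 [-]
10: R B2 → L0 miss wb→B0 [-]
11: W B2 → L0 hit [D]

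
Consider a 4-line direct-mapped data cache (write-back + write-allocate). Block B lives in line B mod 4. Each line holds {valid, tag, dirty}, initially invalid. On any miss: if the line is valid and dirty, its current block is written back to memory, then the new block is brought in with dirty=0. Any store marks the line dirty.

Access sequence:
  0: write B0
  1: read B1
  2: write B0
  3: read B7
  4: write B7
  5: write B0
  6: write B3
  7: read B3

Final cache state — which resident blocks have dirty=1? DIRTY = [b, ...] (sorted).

DIRTY = [0, 3]

  0 | W B0 → L0 miss [D]
  1 | R B1 → L1 miss [-]
  2 | W B0 → L0 hit [D]
  3 | R B7 → L3 miss [-]
  4 | W B7 → L3 hit [D]
  5 | W B0 → L0 hit [D]
  6 | W B3 → L3 miss wb→B7 [D]
  7 | R B3 → L3 hit [D]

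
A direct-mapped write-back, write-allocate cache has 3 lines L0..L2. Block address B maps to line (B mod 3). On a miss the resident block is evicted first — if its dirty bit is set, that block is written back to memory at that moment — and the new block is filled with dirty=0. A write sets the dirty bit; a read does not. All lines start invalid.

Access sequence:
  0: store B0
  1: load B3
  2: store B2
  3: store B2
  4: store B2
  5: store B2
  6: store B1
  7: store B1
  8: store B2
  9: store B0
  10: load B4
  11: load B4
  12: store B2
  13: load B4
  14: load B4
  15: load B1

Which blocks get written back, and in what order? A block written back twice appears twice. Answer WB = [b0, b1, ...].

WB = [0, 1]

0: W B0 -> L0 miss  d=D]
1: R B3 -> L0 miss wb->B0  d=-]
2: W B2 -> L2 miss  d=D]
3: W B2 -> L2 hit  d=D]
4: W B2 -> L2 hit  d=D]
5: W B2 -> L2 hit  d=D]
6: W B1 -> L1 miss  d=D]
7: W B1 -> L1 hit  d=D]
8: W B2 -> L2 hit  d=D]
9: W B0 -> L0 miss  d=D]
10: R B4 -> L1 miss wb->B1  d=-]
11: R B4 -> L1 hit  d=-]
12: W B2 -> L2 hit  d=D]
13: R B4 -> L1 hit  d=-]
14: R B4 -> L1 hit  d=-]
15: R B1 -> L1 miss  d=-]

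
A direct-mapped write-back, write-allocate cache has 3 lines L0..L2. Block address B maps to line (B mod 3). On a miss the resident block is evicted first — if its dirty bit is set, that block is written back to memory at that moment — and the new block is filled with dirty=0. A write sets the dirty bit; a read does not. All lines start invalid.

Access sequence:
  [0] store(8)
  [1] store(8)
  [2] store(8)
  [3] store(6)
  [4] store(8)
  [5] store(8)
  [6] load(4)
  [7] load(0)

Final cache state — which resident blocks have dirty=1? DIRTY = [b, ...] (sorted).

DIRTY = [8]

0: W B8 → L2 miss [D]
1: W B8 → L2 hit [D]
2: W B8 → L2 hit [D]
3: W B6 → L0 miss [D]
4: W B8 → L2 hit [D]
5: W B8 → L2 hit [D]
6: R B4 → L1 miss [-]
7: R B0 → L0 miss wb→B6 [-]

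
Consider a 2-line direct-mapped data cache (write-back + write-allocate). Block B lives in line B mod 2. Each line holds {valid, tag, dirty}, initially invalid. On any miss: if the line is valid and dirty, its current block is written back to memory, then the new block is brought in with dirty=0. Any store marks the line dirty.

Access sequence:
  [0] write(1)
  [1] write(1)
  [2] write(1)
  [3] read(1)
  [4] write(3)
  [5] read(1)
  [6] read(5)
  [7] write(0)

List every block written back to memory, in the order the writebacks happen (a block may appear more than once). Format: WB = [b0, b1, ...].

0: W B1 -> L1 miss  d=D]
1: W B1 -> L1 hit  d=D]
2: W B1 -> L1 hit  d=D]
3: R B1 -> L1 hit  d=D]
4: W B3 -> L1 miss wb->B1  d=D]
5: R B1 -> L1 miss wb->B3  d=-]
6: R B5 -> L1 miss  d=-]
7: W B0 -> L0 miss  d=D]

WB = [1, 3]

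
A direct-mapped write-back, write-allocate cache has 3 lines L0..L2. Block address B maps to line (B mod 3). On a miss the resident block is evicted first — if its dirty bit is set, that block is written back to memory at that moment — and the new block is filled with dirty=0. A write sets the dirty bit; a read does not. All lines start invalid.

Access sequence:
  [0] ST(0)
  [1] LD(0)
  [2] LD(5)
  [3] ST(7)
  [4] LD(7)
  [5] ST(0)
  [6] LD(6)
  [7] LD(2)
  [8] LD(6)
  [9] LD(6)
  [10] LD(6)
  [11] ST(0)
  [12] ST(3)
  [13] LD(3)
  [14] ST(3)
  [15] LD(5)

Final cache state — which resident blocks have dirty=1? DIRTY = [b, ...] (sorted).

  0 | W B0 → L0 miss [D]
  1 | R B0 → L0 hit [D]
  2 | R B5 → L2 miss [-]
  3 | W B7 → L1 miss [D]
  4 | R B7 → L1 hit [D]
  5 | W B0 → L0 hit [D]
  6 | R B6 → L0 miss wb→B0 [-]
  7 | R B2 → L2 miss [-]
  8 | R B6 → L0 hit [-]
  9 | R B6 → L0 hit [-]
  10 | R B6 → L0 hit [-]
  11 | W B0 → L0 miss [D]
  12 | W B3 → L0 miss wb→B0 [D]
  13 | R B3 → L0 hit [D]
  14 | W B3 → L0 hit [D]
  15 | R B5 → L2 miss [-]

DIRTY = [3, 7]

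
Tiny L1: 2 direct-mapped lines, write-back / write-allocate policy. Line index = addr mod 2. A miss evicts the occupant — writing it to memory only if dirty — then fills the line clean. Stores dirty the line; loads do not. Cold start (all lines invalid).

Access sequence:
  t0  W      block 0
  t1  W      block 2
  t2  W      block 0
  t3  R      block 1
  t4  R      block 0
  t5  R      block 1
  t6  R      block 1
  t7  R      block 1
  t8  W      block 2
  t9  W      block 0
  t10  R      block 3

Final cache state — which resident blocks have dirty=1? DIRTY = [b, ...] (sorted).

DIRTY = [0]

0: W B0 -> L0 miss  d=D]
1: W B2 -> L0 miss wb->B0  d=D]
2: W B0 -> L0 miss wb->B2  d=D]
3: R B1 -> L1 miss  d=-]
4: R B0 -> L0 hit  d=D]
5: R B1 -> L1 hit  d=-]
6: R B1 -> L1 hit  d=-]
7: R B1 -> L1 hit  d=-]
8: W B2 -> L0 miss wb->B0  d=D]
9: W B0 -> L0 miss wb->B2  d=D]
10: R B3 -> L1 miss  d=-]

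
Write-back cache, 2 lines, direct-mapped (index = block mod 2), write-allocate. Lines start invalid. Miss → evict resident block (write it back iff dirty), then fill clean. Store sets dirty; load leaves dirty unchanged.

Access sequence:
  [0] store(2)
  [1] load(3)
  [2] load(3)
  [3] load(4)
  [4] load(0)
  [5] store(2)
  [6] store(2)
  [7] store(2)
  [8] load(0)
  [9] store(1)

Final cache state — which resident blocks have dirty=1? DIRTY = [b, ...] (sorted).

0: W B2 → L0 miss [D]
1: R B3 → L1 miss [-]
2: R B3 → L1 hit [-]
3: R B4 → L0 miss wb→B2 [-]
4: R B0 → L0 miss [-]
5: W B2 → L0 miss [D]
6: W B2 → L0 hit [D]
7: W B2 → L0 hit [D]
8: R B0 → L0 miss wb→B2 [-]
9: W B1 → L1 miss [D]

DIRTY = [1]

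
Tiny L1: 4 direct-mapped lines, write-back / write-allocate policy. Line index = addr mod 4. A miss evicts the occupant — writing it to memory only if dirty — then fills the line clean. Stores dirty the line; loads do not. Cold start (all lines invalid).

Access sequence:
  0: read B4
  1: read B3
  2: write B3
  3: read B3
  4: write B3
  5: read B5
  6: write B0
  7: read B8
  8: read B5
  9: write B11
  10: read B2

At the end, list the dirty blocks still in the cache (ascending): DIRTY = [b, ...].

DIRTY = [11]

  0 | R B4 → L0 miss [-]
  1 | R B3 → L3 miss [-]
  2 | W B3 → L3 hit [D]
  3 | R B3 → L3 hit [D]
  4 | W B3 → L3 hit [D]
  5 | R B5 → L1 miss [-]
  6 | W B0 → L0 miss [D]
  7 | R B8 → L0 miss wb→B0 [-]
  8 | R B5 → L1 hit [-]
  9 | W B11 → L3 miss wb→B3 [D]
  10 | R B2 → L2 miss [-]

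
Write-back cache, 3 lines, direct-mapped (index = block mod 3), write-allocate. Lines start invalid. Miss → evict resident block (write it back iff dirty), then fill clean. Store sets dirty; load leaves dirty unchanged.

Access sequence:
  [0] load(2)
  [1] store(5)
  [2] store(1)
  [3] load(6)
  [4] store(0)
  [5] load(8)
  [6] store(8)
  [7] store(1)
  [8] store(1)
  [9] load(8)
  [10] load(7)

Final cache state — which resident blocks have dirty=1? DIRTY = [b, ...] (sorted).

DIRTY = [0, 8]

0: R B2 → L2 miss [-]
1: W B5 → L2 miss [D]
2: W B1 → L1 miss [D]
3: R B6 → L0 miss [-]
4: W B0 → L0 miss [D]
5: R B8 → L2 miss wb→B5 [-]
6: W B8 → L2 hit [D]
7: W B1 → L1 hit [D]
8: W B1 → L1 hit [D]
9: R B8 → L2 hit [D]
10: R B7 → L1 miss wb→B1 [-]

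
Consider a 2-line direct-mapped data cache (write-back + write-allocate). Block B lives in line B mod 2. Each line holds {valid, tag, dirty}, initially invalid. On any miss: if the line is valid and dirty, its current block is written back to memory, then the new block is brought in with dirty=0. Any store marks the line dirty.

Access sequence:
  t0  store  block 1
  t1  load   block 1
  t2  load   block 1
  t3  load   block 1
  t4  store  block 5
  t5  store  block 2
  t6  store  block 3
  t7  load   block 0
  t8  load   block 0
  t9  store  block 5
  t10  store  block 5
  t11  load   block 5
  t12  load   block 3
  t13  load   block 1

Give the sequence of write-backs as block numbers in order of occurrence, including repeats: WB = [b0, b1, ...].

0: W B1 → L1 miss [D]
1: R B1 → L1 hit [D]
2: R B1 → L1 hit [D]
3: R B1 → L1 hit [D]
4: W B5 → L1 miss wb→B1 [D]
5: W B2 → L0 miss [D]
6: W B3 → L1 miss wb→B5 [D]
7: R B0 → L0 miss wb→B2 [-]
8: R B0 → L0 hit [-]
9: W B5 → L1 miss wb→B3 [D]
10: W B5 → L1 hit [D]
11: R B5 → L1 hit [D]
12: R B3 → L1 miss wb→B5 [-]
13: R B1 → L1 miss [-]

WB = [1, 5, 2, 3, 5]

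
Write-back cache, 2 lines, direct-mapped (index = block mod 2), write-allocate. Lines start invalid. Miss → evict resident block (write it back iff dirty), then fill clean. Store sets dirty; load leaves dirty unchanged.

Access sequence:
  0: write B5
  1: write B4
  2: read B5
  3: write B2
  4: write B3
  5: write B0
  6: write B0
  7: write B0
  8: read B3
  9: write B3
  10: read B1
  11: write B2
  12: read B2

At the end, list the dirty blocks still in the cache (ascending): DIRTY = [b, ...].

DIRTY = [2]

0: W B5 → L1 miss [D]
1: W B4 → L0 miss [D]
2: R B5 → L1 hit [D]
3: W B2 → L0 miss wb→B4 [D]
4: W B3 → L1 miss wb→B5 [D]
5: W B0 → L0 miss wb→B2 [D]
6: W B0 → L0 hit [D]
7: W B0 → L0 hit [D]
8: R B3 → L1 hit [D]
9: W B3 → L1 hit [D]
10: R B1 → L1 miss wb→B3 [-]
11: W B2 → L0 miss wb→B0 [D]
12: R B2 → L0 hit [D]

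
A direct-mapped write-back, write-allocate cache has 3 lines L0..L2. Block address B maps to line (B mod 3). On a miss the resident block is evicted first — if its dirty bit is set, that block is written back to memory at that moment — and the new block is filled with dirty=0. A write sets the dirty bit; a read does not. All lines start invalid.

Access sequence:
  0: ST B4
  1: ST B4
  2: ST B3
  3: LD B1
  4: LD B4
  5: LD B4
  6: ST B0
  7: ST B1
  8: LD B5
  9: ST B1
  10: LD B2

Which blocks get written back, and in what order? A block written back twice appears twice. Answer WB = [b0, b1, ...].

WB = [4, 3]

0: W B4 -> L1 miss  d=D]
1: W B4 -> L1 hit  d=D]
2: W B3 -> L0 miss  d=D]
3: R B1 -> L1 miss wb->B4  d=-]
4: R B4 -> L1 miss  d=-]
5: R B4 -> L1 hit  d=-]
6: W B0 -> L0 miss wb->B3  d=D]
7: W B1 -> L1 miss  d=D]
8: R B5 -> L2 miss  d=-]
9: W B1 -> L1 hit  d=D]
10: R B2 -> L2 miss  d=-]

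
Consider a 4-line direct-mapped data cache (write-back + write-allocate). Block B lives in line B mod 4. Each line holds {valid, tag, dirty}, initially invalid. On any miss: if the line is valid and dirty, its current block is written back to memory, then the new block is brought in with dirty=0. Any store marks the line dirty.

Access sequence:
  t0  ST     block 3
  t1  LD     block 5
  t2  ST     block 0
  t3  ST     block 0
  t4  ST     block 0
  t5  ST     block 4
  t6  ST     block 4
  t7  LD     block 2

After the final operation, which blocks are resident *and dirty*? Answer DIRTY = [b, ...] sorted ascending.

  0 | W B3 → L3 miss [D]
  1 | R B5 → L1 miss [-]
  2 | W B0 → L0 miss [D]
  3 | W B0 → L0 hit [D]
  4 | W B0 → L0 hit [D]
  5 | W B4 → L0 miss wb→B0 [D]
  6 | W B4 → L0 hit [D]
  7 | R B2 → L2 miss [-]

DIRTY = [3, 4]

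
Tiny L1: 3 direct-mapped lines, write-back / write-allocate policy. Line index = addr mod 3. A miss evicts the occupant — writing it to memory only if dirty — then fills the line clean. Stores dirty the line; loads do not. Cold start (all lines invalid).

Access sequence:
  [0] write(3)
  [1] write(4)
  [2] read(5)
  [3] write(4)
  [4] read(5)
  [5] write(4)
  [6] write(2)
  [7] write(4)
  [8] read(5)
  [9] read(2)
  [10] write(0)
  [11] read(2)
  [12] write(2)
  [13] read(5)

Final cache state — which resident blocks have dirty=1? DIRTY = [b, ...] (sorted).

DIRTY = [0, 4]

0: W B3 → L0 miss [D]
1: W B4 → L1 miss [D]
2: R B5 → L2 miss [-]
3: W B4 → L1 hit [D]
4: R B5 → L2 hit [-]
5: W B4 → L1 hit [D]
6: W B2 → L2 miss [D]
7: W B4 → L1 hit [D]
8: R B5 → L2 miss wb→B2 [-]
9: R B2 → L2 miss [-]
10: W B0 → L0 miss wb→B3 [D]
11: R B2 → L2 hit [-]
12: W B2 → L2 hit [D]
13: R B5 → L2 miss wb→B2 [-]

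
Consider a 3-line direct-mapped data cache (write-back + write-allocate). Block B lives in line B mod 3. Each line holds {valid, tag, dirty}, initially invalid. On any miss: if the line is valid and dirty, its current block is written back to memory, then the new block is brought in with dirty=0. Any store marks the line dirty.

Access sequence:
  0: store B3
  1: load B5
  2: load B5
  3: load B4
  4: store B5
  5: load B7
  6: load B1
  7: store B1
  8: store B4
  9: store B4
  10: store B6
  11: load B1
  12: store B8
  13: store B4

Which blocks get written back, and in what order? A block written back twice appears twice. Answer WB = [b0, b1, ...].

  0 | W B3 → L0 miss [D]
  1 | R B5 → L2 miss [-]
  2 | R B5 → L2 hit [-]
  3 | R B4 → L1 miss [-]
  4 | W B5 → L2 hit [D]
  5 | R B7 → L1 miss [-]
  6 | R B1 → L1 miss [-]
  7 | W B1 → L1 hit [D]
  8 | W B4 → L1 miss wb→B1 [D]
  9 | W B4 → L1 hit [D]
  10 | W B6 → L0 miss wb→B3 [D]
  11 | R B1 → L1 miss wb→B4 [-]
  12 | W B8 → L2 miss wb→B5 [D]
  13 | W B4 → L1 miss [D]

WB = [1, 3, 4, 5]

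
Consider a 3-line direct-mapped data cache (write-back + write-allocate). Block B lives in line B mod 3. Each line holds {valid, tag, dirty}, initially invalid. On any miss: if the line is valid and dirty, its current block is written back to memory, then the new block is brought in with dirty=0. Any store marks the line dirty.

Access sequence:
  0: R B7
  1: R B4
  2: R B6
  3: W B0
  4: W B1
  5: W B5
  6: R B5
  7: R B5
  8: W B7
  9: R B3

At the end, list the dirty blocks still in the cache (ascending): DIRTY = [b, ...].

DIRTY = [5, 7]

0: R B7 -> L1 miss  d=-]
1: R B4 -> L1 miss  d=-]
2: R B6 -> L0 miss  d=-]
3: W B0 -> L0 miss  d=D]
4: W B1 -> L1 miss  d=D]
5: W B5 -> L2 miss  d=D]
6: R B5 -> L2 hit  d=D]
7: R B5 -> L2 hit  d=D]
8: W B7 -> L1 miss wb->B1  d=D]
9: R B3 -> L0 miss wb->B0  d=-]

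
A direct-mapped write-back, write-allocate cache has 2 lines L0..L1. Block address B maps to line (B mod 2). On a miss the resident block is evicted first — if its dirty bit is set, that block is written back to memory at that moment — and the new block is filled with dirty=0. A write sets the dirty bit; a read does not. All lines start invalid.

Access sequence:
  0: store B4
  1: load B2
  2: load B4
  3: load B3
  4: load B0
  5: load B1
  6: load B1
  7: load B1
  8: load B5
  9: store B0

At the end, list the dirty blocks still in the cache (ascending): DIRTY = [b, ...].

DIRTY = [0]

0: W B4 -> L0 miss  d=D]
1: R B2 -> L0 miss wb->B4  d=-]
2: R B4 -> L0 miss  d=-]
3: R B3 -> L1 miss  d=-]
4: R B0 -> L0 miss  d=-]
5: R B1 -> L1 miss  d=-]
6: R B1 -> L1 hit  d=-]
7: R B1 -> L1 hit  d=-]
8: R B5 -> L1 miss  d=-]
9: W B0 -> L0 hit  d=D]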